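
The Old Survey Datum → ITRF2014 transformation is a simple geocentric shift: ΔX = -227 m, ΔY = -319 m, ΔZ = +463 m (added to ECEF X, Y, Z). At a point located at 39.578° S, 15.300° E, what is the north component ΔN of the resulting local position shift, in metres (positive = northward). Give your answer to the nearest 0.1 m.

At φ = -39.578°, λ = 15.300°: sin φ = -0.637128, cos φ = 0.770758, sin λ = 0.263873, cos λ = 0.964557.
ΔN = −sin φ cos λ·ΔX − sin φ sin λ·ΔY + cos φ·ΔZ = −(-0.637128)(0.964557)(-227) − (-0.637128)(0.263873)(-319) + (0.770758)(463) = 163.73 m.

ΔN = 163.7 m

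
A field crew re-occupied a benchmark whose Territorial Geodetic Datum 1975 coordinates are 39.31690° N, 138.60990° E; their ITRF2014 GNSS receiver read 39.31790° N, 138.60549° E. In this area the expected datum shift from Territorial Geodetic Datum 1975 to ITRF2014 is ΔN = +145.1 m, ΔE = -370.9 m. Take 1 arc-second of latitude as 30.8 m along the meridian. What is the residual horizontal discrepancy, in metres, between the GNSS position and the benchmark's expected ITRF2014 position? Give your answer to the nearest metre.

Observed coordinate differences: Δφ = +0.00100°, Δλ = -0.00441°.
Converting to metres (1° lat = 110880 m, cos φ = 0.773653): observed ΔN = 110.9 m, observed ΔE = -378.3 m.
Subtracting the expected shift leaves a residual of 110.9 − (145.1) = -34.2 m north and -378.3 − (-370.9) = -7.4 m east.
Residual distance = √((-34.2)² + (-7.4)²) = 35.0 m.

35 m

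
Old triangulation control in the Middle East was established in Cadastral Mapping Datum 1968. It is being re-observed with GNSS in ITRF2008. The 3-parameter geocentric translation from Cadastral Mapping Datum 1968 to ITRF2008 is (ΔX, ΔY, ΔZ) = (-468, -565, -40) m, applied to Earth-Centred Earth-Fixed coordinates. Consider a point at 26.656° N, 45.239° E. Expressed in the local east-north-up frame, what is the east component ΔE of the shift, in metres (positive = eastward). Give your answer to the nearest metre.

At φ = 26.656°, λ = 45.239°: sin φ = 0.448633, cos φ = 0.893716, sin λ = 0.710050, cos λ = 0.704151.
ΔE = −sin λ·ΔX + cos λ·ΔY = −(0.710050)·(-468) + (0.704151)·(-565) = -65.54 m.

ΔE = -66 m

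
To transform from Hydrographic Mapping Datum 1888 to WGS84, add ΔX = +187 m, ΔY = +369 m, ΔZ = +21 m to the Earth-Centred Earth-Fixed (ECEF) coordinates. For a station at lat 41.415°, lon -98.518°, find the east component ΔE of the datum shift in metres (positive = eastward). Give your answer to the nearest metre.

ΔE = 130 m

At φ = 41.415°, λ = -98.518°: sin φ = 0.661508, cos φ = 0.749938, sin λ = -0.988969, cos λ = -0.148120.
ΔE = −sin λ·ΔX + cos λ·ΔY = −(-0.988969)·(187) + (-0.148120)·(369) = 130.28 m.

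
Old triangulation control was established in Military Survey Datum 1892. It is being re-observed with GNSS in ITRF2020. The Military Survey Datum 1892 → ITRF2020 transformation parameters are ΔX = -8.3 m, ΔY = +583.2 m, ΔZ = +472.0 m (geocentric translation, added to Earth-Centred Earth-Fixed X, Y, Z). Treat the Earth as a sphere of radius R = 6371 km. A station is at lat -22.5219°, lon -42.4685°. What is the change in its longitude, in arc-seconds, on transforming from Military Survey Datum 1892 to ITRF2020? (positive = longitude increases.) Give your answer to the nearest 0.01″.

Δλ = 14.88″

sin φ = -0.383037, cos φ = 0.923733, sin λ = -0.675185, cos λ = 0.737649.
East component: ΔE = −sin λ·ΔX + cos λ·ΔY = −(-0.675185)(-8.3) + (0.737649)(583.2) = 424.59 m.
1° of latitude spans πR/180 = 111195 m; at latitude φ, 1° of longitude spans that × cos φ = 102714.4 m, so Δλ = 424.59 / 102714.4 × 3600 = 14.881″.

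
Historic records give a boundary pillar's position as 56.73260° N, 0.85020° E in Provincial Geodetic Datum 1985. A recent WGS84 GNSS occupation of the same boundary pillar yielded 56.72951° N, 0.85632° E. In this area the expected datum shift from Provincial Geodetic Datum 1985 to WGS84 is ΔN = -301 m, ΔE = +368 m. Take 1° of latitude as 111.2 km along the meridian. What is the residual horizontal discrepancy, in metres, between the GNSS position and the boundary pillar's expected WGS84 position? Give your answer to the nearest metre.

Observed coordinate differences: Δφ = -0.00309°, Δλ = +0.00612°.
Converting to metres (1° lat = 111200 m, cos φ = 0.548547): observed ΔN = -343.6 m, observed ΔE = 373.3 m.
Subtracting the expected shift leaves a residual of -343.6 − (-301) = -42.6 m north and 373.3 − (368) = 5.3 m east.
Residual distance = √((-42.6)² + 5.3²) = 42.9 m.

43 m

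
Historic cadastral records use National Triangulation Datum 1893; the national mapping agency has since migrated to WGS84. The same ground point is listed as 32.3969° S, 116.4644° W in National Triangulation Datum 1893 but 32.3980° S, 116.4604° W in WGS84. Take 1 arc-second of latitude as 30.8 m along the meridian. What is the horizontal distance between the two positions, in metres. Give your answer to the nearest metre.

394 m

Δφ = -32.3980° − -32.3969° = -0.0011°; Δλ = -116.4604° − -116.4644° = +0.0040°.
1° of latitude = 3600 × 30.80 = 110880 m.
ΔN = Δφ × 110880 = -122.0 m; ΔE = Δλ × 110880 × cos(-32.3969°) = +0.0040 × 110880 × 0.844357 = 374.5 m.
Distance = √(ΔE² + ΔN²) = √(374.5² + (-122.0)²) = 393.9 m.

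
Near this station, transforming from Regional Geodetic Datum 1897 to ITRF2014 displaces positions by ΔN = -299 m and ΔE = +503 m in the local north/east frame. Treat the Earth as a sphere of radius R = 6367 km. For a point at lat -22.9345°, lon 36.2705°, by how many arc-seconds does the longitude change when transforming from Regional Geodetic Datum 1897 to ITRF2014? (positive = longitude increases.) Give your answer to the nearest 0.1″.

Δλ = 17.7″

At latitude -22.9345°, cos φ = 0.920951.
One radian of longitude at latitude φ spans R cos φ, so Δλ = ΔE / (R cos φ) = 503.0 / (6367000 × 0.920951) = 8.5782e-05 rad = 17.694″.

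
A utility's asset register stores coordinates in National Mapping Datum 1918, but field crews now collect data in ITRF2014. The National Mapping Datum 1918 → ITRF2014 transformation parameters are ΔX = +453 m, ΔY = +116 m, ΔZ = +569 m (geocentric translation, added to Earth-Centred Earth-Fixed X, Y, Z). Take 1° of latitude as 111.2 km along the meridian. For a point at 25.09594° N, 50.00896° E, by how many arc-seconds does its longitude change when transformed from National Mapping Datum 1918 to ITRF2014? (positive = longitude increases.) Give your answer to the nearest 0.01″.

Δλ = -9.74″

sin φ = 0.424135, cos φ = 0.905599, sin λ = 0.766145, cos λ = 0.642668.
East component: ΔE = −sin λ·ΔX + cos λ·ΔY = −(0.766145)(453) + (0.642668)(116) = -272.51 m.
1° of latitude spans 111200 m; at latitude φ, 1° of longitude spans that × cos φ = 100702.6 m, so Δλ = -272.51 / 100702.6 × 3600 = -9.742″.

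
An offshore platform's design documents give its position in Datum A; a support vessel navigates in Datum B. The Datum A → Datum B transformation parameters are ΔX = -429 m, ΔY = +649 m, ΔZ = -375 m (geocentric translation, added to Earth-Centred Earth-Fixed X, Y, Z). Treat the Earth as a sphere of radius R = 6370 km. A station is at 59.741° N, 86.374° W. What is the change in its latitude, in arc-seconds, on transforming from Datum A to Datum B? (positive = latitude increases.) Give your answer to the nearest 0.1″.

sin φ = 0.863756, cos φ = 0.503910, sin λ = -0.997998, cos λ = 0.063243.
North component: ΔN = −sin φ cos λ·ΔX − sin φ sin λ·ΔY + cos φ·ΔZ = −(0.863756)(0.063243)(-429) − (0.863756)(-0.997998)(649) + (0.503910)(-375) = 393.92 m.
1° of latitude spans πR/180 = 111177 m, so Δφ = 393.92 / 111177 × 3600 = 12.756″.

Δφ = 12.8″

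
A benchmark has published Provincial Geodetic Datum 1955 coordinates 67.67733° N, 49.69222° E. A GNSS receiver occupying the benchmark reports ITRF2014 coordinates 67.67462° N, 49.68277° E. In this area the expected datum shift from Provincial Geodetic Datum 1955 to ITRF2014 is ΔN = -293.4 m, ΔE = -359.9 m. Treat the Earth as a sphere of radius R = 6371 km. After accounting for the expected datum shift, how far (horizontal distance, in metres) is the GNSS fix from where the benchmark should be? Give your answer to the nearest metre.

Observed coordinate differences: Δφ = -0.00271°, Δλ = -0.00945°.
Converting to metres (1° lat = 111195 m, cos φ = 0.379822): observed ΔN = -301.3 m, observed ΔE = -399.1 m.
Subtracting the expected shift leaves a residual of -301.3 − (-293.4) = -7.9 m north and -399.1 − (-359.9) = -39.2 m east.
Residual distance = √((-7.9)² + (-39.2)²) = 40.0 m.

40 m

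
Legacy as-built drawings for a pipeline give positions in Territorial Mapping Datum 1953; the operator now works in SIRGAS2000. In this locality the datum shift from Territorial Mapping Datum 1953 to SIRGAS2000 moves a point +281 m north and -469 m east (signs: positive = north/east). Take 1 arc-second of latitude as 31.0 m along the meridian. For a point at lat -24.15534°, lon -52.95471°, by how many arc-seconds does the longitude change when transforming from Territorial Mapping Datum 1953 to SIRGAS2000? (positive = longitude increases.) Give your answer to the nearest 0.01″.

Δλ = -16.58″

At latitude -24.15534°, cos φ = 0.912439.
1″ of longitude at this latitude = 31.00 × cos φ = 28.2856 m, so Δλ = -469.0 / 28.2856 = -16.581″.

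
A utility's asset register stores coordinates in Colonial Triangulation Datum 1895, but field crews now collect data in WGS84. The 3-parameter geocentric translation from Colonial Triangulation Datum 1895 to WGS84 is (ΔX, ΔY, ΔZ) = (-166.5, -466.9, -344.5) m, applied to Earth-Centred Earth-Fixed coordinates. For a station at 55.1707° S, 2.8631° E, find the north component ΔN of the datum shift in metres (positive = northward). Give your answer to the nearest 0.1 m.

ΔN = -352.4 m

At φ = -55.1707°, λ = 2.8631°: sin φ = -0.820857, cos φ = 0.571133, sin λ = 0.049950, cos λ = 0.998752.
ΔN = −sin φ cos λ·ΔX − sin φ sin λ·ΔY + cos φ·ΔZ = −(-0.820857)(0.998752)(-166.5) − (-0.820857)(0.049950)(-466.9) + (0.571133)(-344.5) = -352.40 m.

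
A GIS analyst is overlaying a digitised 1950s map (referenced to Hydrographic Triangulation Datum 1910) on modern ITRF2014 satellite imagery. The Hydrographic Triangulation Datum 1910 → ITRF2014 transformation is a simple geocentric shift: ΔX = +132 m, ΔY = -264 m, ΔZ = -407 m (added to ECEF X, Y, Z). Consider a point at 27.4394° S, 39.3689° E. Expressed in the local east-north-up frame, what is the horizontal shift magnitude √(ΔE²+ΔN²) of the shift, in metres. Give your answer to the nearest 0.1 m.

485.8 m

The local east axis at (φ, λ) is (−sin λ, cos λ, 0), so ΔE = −sin(39.3689°)·132 + cos(39.3689°)·(-264) = -287.82 m.
The local north axis is (−sin φ cos λ, −sin φ sin λ, cos φ), giving ΔN = 47.024 − 77.166 − 361.212 = -391.35 m.
Horizontal magnitude = √(ΔE² + ΔN²) = √((-287.82)² + (-391.35)²) = 485.80 m.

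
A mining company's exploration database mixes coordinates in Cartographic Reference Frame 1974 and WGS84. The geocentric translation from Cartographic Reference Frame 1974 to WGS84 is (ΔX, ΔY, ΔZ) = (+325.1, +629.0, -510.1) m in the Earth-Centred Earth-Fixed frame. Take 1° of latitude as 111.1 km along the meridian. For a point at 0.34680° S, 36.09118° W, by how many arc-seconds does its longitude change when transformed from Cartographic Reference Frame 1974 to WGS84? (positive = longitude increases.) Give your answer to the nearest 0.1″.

sin φ = -0.006053, cos φ = 0.999982, sin λ = -0.589072, cos λ = 0.808081.
East component: ΔE = −sin λ·ΔX + cos λ·ΔY = −(-0.589072)(325.1) + (0.808081)(629.0) = 699.79 m.
1° of latitude spans 111100 m; at latitude φ, 1° of longitude spans that × cos φ = 111098.0 m, so Δλ = 699.79 / 111098.0 × 3600 = 22.676″.

Δλ = 22.7″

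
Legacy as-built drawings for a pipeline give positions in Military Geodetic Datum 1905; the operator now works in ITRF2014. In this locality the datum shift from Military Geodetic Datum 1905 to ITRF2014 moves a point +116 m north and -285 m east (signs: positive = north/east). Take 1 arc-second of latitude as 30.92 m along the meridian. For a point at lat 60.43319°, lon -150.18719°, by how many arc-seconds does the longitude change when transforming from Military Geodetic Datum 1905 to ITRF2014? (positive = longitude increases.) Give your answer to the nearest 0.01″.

At latitude 60.43319°, cos φ = 0.493438.
1″ of longitude at this latitude = 30.92 × cos φ = 15.2571 m, so Δλ = -285.0 / 15.2571 = -18.680″.

Δλ = -18.68″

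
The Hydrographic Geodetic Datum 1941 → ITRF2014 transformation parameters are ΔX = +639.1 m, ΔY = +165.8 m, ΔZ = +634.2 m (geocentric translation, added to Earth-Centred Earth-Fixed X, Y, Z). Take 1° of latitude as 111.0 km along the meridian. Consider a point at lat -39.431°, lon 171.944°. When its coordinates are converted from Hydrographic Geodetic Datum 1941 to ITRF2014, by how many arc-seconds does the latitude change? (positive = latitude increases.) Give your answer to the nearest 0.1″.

sin φ = -0.635149, cos φ = 0.772390, sin λ = 0.140141, cos λ = -0.990132.
North component: ΔN = −sin φ cos λ·ΔX − sin φ sin λ·ΔY + cos φ·ΔZ = −(-0.635149)(-0.990132)(639.1) − (-0.635149)(0.140141)(165.8) + (0.772390)(634.2) = 102.69 m.
1° of latitude spans 111000 m, so Δφ = 102.69 / 111000 × 3600 = 3.330″.

Δφ = 3.3″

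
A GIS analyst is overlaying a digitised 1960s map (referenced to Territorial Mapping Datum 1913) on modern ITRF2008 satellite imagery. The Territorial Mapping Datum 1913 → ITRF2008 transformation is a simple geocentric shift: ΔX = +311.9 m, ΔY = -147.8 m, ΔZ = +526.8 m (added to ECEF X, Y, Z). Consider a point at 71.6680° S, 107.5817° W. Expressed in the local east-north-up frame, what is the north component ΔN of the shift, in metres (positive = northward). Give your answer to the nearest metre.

The local north axis is (−sin φ cos λ, −sin φ sin λ, cos φ), giving ΔN = -89.433 + 133.745 + 165.691 = 210.00 m.

ΔN = 210 m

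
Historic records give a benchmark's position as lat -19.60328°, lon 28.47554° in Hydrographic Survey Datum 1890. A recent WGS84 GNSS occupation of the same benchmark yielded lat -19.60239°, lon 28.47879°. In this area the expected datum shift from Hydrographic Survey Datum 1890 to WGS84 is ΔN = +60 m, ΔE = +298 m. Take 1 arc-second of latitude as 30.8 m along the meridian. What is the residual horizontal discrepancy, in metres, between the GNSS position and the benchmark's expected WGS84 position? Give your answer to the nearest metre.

Observed coordinate differences: Δφ = +0.00089°, Δλ = +0.00325°.
Converting to metres (1° lat = 110880 m, cos φ = 0.942038): observed ΔN = 98.7 m, observed ΔE = 339.5 m.
Subtracting the expected shift leaves a residual of 98.7 − (60) = 38.7 m north and 339.5 − (298) = 41.5 m east.
Residual distance = √(38.7² + 41.5²) = 56.7 m.

57 m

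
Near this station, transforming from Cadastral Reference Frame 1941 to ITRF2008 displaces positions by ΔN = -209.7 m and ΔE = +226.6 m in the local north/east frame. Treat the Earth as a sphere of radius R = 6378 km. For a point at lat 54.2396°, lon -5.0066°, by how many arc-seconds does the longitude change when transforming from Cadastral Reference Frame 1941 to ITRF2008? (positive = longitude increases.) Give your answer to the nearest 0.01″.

Δλ = 12.54″

At latitude 54.2396°, cos φ = 0.584397.
One radian of longitude at latitude φ spans R cos φ, so Δλ = ΔE / (R cos φ) = 226.6 / (6378000 × 0.584397) = 6.0795e-05 rad = 12.540″.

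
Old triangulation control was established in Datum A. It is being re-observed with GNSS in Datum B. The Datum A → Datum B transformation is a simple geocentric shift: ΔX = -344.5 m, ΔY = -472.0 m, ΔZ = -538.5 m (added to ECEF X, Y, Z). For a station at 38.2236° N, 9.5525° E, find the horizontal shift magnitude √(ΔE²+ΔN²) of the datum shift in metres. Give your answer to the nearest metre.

440 m

At φ = 38.2236°, λ = 9.5525°: sin φ = 0.618732, cos φ = 0.785602, sin λ = 0.165951, cos λ = 0.986134.
ΔE = −sin λ·ΔX + cos λ·ΔY = −(0.165951)·(-344.5) + (0.986134)·(-472.0) = -408.29 m.
ΔN = −sin φ cos λ·ΔX − sin φ sin λ·ΔY + cos φ·ΔZ = −(0.618732)(0.986134)(-344.5) − (0.618732)(0.165951)(-472.0) + (0.785602)(-538.5) = -164.38 m.
Horizontal magnitude = √(ΔE² + ΔN²) = √((-408.29)² + (-164.38)²) = 440.14 m.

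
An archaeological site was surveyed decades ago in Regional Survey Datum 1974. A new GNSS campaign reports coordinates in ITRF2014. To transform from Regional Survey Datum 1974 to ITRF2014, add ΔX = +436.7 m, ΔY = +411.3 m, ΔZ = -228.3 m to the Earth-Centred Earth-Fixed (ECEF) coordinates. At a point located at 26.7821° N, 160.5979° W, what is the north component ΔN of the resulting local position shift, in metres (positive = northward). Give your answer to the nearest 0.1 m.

ΔN = 43.4 m

The local north axis is (−sin φ cos λ, −sin φ sin λ, cos φ), giving ΔN = 185.602 + 61.566 − 203.809 = 43.36 m.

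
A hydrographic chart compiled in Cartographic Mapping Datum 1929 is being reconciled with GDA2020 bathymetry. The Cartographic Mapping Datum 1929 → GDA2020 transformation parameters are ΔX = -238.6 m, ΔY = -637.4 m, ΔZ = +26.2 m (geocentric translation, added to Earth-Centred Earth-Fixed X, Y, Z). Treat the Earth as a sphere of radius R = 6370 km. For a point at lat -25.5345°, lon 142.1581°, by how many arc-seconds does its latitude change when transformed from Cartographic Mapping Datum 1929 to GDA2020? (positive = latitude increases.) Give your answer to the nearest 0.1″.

sin φ = -0.431055, cos φ = 0.902326, sin λ = 0.613485, cos λ = -0.789707.
North component: ΔN = −sin φ cos λ·ΔX − sin φ sin λ·ΔY + cos φ·ΔZ = −(-0.431055)(-0.789707)(-238.6) − (-0.431055)(0.613485)(-637.4) + (0.902326)(26.2) = -63.70 m.
1° of latitude spans πR/180 = 111177 m, so Δφ = -63.70 / 111177 × 3600 = -2.063″.

Δφ = -2.1″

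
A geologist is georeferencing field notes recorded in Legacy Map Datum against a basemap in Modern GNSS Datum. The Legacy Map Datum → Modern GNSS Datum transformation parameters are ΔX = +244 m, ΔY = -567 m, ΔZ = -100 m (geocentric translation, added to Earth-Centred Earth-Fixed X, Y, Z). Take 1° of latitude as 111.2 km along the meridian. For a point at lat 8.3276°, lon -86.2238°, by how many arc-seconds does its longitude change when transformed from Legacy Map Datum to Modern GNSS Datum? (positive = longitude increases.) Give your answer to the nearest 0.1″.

sin φ = 0.144833, cos φ = 0.989456, sin λ = -0.997829, cos λ = 0.065859.
East component: ΔE = −sin λ·ΔX + cos λ·ΔY = −(-0.997829)(244) + (0.065859)(-567) = 206.13 m.
1° of latitude spans 111200 m; at latitude φ, 1° of longitude spans that × cos φ = 110027.5 m, so Δλ = 206.13 / 110027.5 × 3600 = 6.744″.

Δλ = 6.7″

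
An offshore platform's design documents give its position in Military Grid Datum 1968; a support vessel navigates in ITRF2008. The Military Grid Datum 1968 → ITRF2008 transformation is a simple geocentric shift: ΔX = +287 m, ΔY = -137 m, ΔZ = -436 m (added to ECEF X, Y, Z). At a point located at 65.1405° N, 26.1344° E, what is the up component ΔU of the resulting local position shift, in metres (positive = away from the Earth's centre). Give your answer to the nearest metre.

At φ = 65.1405°, λ = 26.1344°: sin φ = 0.907341, cos φ = 0.420395, sin λ = 0.440478, cos λ = 0.897763.
ΔU = cos φ cos λ·ΔX + cos φ sin λ·ΔY + sin φ·ΔZ = (0.420395)(0.897763)(287) + (0.420395)(0.440478)(-137) + (0.907341)(-436) = -312.65 m.

ΔU = -313 m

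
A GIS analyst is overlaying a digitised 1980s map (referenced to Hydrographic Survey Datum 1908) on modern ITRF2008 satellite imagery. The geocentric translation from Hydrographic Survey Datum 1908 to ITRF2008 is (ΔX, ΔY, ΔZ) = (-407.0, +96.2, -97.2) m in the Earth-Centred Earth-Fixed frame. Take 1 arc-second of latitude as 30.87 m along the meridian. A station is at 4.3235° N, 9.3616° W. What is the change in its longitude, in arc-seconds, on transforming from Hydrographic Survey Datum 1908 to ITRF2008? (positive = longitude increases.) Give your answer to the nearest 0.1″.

sin φ = 0.075388, cos φ = 0.997154, sin λ = -0.162665, cos λ = 0.986681.
East component: ΔE = −sin λ·ΔX + cos λ·ΔY = −(-0.162665)(-407.0) + (0.986681)(96.2) = 28.71 m.
1° of latitude spans 3600 × 30.87 = 111132 m; at latitude φ, 1° of longitude spans that × cos φ = 110815.8 m, so Δλ = 28.71 / 110815.8 × 3600 = 0.933″.

Δλ = 0.9″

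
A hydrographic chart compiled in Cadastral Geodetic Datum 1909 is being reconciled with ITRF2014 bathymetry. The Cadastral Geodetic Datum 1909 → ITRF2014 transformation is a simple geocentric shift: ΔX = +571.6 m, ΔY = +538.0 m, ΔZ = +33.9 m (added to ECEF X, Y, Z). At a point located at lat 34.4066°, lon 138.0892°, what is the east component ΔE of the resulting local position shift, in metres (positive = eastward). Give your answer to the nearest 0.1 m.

ΔE = -782.2 m

At φ = 34.4066°, λ = 138.0892°: sin φ = 0.565062, cos φ = 0.825048, sin λ = 0.667973, cos λ = -0.744186.
ΔE = −sin λ·ΔX + cos λ·ΔY = −(0.667973)·(571.6) + (-0.744186)·(538.0) = -782.19 m.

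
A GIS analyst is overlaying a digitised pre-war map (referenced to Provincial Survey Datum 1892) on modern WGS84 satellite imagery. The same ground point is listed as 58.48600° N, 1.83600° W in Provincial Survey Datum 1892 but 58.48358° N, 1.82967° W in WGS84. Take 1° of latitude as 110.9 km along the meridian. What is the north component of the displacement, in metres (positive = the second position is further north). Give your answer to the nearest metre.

ΔN = -268 m

Δφ = 58.48358° − 58.48600° = -0.00242°; Δλ = -1.82967° − -1.83600° = +0.00633°.
ΔN = Δφ × 110900 = -268.4 m; ΔE = Δλ × 110900 × cos(58.48600°) = +0.00633 × 110900 × 0.522707 = 366.9 m.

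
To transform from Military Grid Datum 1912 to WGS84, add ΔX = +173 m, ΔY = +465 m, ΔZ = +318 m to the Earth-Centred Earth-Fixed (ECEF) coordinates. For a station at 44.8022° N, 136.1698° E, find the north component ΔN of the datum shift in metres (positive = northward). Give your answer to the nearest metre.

ΔN = 87 m

At φ = 44.8022°, λ = 136.1698°: sin φ = 0.704661, cos φ = 0.709544, sin λ = 0.692524, cos λ = -0.721395.
ΔN = −sin φ cos λ·ΔX − sin φ sin λ·ΔY + cos φ·ΔZ = −(0.704661)(-0.721395)(173) − (0.704661)(0.692524)(465) + (0.709544)(318) = 86.66 m.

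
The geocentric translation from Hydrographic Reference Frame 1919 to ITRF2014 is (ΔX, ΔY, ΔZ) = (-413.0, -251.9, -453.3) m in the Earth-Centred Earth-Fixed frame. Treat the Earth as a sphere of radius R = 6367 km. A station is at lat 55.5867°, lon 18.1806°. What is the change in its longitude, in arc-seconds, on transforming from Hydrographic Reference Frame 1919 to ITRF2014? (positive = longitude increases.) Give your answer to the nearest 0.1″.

Δλ = -6.3″

sin φ = 0.824982, cos φ = 0.565159, sin λ = 0.312013, cos λ = 0.950078.
East component: ΔE = −sin λ·ΔX + cos λ·ΔY = −(0.312013)(-413.0) + (0.950078)(-251.9) = -110.46 m.
1° of latitude spans πR/180 = 111125 m; at latitude φ, 1° of longitude spans that × cos φ = 62803.3 m, so Δλ = -110.46 / 62803.3 × 3600 = -6.332″.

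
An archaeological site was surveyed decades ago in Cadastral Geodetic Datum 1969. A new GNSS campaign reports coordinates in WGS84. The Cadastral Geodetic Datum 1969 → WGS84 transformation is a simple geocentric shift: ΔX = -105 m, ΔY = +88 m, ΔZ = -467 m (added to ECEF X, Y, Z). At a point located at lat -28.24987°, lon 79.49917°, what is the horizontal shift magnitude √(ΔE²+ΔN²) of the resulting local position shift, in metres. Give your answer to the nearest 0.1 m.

At φ = -28.24987°, λ = 79.49917°: sin φ = -0.473318, cos φ = 0.880892, sin λ = 0.983252, cos λ = 0.182250.
ΔE = −sin λ·ΔX + cos λ·ΔY = −(0.983252)·(-105) + (0.182250)·(88) = 119.28 m.
ΔN = −sin φ cos λ·ΔX − sin φ sin λ·ΔY + cos φ·ΔZ = −(-0.473318)(0.182250)(-105) − (-0.473318)(0.983252)(88) + (0.880892)(-467) = -379.48 m.
Horizontal magnitude = √(ΔE² + ΔN²) = √(119.28² + (-379.48)²) = 397.78 m.

397.8 m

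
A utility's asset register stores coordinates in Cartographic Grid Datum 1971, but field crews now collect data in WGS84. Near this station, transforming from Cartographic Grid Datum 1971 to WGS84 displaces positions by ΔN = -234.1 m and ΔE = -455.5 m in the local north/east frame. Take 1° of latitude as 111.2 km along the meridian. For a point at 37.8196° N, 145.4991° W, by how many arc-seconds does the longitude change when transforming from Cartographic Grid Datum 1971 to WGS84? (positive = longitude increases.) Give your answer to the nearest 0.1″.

At latitude 37.8196°, cos φ = 0.789945.
1° of longitude at this latitude = 111.2 × cos φ = 87.84 km, so Δλ = -455.5 / 87841.9 = -0.0051855° = -18.668″.

Δλ = -18.7″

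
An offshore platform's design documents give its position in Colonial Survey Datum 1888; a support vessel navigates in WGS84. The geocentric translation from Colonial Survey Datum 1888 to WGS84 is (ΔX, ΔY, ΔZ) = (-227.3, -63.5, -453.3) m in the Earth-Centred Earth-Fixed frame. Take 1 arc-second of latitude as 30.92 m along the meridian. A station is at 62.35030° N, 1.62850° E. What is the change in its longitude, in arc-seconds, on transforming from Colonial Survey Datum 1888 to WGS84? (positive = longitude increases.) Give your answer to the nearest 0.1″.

sin φ = 0.885801, cos φ = 0.464065, sin λ = 0.028419, cos λ = 0.999596.
East component: ΔE = −sin λ·ΔX + cos λ·ΔY = −(0.028419)(-227.3) + (0.999596)(-63.5) = -57.01 m.
1° of latitude spans 3600 × 30.92 = 111312 m; at latitude φ, 1° of longitude spans that × cos φ = 51656.0 m, so Δλ = -57.01 / 51656.0 × 3600 = -3.973″.

Δλ = -4.0″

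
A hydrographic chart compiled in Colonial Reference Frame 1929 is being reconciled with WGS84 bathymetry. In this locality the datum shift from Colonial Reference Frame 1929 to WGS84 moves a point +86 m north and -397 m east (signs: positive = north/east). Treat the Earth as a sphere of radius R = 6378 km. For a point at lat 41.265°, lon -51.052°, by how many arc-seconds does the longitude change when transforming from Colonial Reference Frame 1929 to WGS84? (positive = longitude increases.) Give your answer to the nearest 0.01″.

At latitude 41.265°, cos φ = 0.751667.
One radian of longitude at latitude φ spans R cos φ, so Δλ = ΔE / (R cos φ) = -397.0 / (6378000 × 0.751667) = -8.2810e-05 rad = -17.081″.

Δλ = -17.08″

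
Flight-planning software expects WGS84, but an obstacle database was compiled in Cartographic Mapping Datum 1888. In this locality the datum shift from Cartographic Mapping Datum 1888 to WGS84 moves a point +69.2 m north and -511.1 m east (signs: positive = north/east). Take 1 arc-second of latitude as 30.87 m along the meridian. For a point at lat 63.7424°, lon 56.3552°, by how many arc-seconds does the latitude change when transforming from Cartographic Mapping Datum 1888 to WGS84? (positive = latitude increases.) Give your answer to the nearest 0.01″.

Δφ = 2.24″

1″ of latitude = 30.87 m, so Δφ = 69.2 / 30.87 = 2.242″.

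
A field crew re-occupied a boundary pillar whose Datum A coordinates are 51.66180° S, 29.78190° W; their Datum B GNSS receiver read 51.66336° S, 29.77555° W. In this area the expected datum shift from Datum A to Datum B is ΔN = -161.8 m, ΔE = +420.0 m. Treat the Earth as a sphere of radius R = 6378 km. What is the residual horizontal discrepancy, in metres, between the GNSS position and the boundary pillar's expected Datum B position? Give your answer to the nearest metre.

22 m

Observed coordinate differences: Δφ = -0.00156°, Δλ = +0.00635°.
Converting to metres (1° lat = 111317 m, cos φ = 0.620302): observed ΔN = -173.7 m, observed ΔE = 438.5 m.
Subtracting the expected shift leaves a residual of -173.7 − (-161.8) = -11.9 m north and 438.5 − (420.0) = 18.5 m east.
Residual distance = √((-11.9)² + 18.5²) = 21.9 m.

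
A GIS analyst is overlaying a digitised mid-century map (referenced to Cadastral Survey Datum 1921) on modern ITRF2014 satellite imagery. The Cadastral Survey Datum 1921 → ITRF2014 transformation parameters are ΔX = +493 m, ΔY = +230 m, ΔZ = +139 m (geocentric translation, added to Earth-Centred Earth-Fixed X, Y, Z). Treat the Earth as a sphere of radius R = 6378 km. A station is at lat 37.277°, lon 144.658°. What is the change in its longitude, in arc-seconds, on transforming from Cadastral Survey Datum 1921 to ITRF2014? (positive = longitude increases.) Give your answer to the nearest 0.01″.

sin φ = 0.605669, cos φ = 0.795717, sin λ = 0.578456, cos λ = -0.815714.
East component: ΔE = −sin λ·ΔX + cos λ·ΔY = −(0.578456)(493) + (-0.815714)(230) = -472.79 m.
1° of latitude spans πR/180 = 111317 m; at latitude φ, 1° of longitude spans that × cos φ = 88576.9 m, so Δλ = -472.79 / 88576.9 × 3600 = -19.216″.

Δλ = -19.22″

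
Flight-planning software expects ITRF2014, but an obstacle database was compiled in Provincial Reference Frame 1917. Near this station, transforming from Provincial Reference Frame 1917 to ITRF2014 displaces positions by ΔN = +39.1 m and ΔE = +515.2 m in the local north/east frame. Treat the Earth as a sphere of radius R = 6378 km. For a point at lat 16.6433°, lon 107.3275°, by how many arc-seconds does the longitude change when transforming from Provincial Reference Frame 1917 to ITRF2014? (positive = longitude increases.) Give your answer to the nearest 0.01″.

At latitude 16.6433°, cos φ = 0.958106.
One radian of longitude at latitude φ spans R cos φ, so Δλ = ΔE / (R cos φ) = 515.2 / (6378000 × 0.958106) = 8.4310e-05 rad = 17.390″.

Δλ = 17.39″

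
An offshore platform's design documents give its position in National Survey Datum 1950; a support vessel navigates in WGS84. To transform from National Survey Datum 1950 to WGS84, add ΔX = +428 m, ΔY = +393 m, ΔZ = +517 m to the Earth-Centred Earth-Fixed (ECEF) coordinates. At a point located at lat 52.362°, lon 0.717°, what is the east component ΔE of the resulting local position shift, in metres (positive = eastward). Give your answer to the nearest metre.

At φ = 52.362°, λ = 0.717°: sin φ = 0.791885, cos φ = 0.610670, sin λ = 0.012514, cos λ = 0.999922.
ΔE = −sin λ·ΔX + cos λ·ΔY = −(0.012514)·(428) + (0.999922)·(393) = 387.61 m.

ΔE = 388 m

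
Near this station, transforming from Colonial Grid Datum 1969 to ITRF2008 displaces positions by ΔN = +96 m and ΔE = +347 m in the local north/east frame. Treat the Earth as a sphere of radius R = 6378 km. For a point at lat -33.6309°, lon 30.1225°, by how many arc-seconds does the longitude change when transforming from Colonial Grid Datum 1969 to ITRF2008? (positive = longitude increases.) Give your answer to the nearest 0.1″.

Δλ = 13.5″

At latitude -33.6309°, cos φ = 0.832623.
One radian of longitude at latitude φ spans R cos φ, so Δλ = ΔE / (R cos φ) = 347.0 / (6378000 × 0.832623) = 6.5343e-05 rad = 13.478″.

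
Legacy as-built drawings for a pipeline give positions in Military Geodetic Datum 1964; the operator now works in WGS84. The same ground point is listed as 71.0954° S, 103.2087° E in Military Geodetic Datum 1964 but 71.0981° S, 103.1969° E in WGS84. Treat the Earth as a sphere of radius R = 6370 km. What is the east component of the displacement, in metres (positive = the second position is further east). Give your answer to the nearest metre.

ΔE = -425 m

Δφ = -71.0981° − -71.0954° = -0.0027°; Δλ = 103.1969° − 103.2087° = -0.0118°.
1° along a meridian = πR/180 = 111177 m.
ΔN = Δφ × 111177 = -300.2 m; ΔE = Δλ × 111177 × cos(-71.0954°) = -0.0118 × 111177 × 0.323993 = -425.0 m.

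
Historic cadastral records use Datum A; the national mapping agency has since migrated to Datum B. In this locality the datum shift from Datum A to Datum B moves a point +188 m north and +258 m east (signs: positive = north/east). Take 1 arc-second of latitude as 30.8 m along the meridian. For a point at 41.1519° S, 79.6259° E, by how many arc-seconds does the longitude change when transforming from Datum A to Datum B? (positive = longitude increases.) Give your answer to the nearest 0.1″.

At latitude -41.1519°, cos φ = 0.752968.
1″ of longitude at this latitude = 30.80 × cos φ = 23.1914 m, so Δλ = 258.0 / 23.1914 = 11.125″.

Δλ = 11.1″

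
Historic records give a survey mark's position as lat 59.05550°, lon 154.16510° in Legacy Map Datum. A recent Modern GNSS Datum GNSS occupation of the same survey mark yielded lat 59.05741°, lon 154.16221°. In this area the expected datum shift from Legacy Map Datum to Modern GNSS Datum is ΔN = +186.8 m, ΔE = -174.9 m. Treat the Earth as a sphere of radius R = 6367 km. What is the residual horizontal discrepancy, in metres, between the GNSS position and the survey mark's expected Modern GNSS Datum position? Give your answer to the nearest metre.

27 m

Observed coordinate differences: Δφ = +0.00191°, Δλ = -0.00289°.
Converting to metres (1° lat = 111125 m, cos φ = 0.514208): observed ΔN = 212.2 m, observed ΔE = -165.1 m.
Subtracting the expected shift leaves a residual of 212.2 − (186.8) = 25.4 m north and -165.1 − (-174.9) = 9.8 m east.
Residual distance = √(25.4² + 9.8²) = 27.3 m.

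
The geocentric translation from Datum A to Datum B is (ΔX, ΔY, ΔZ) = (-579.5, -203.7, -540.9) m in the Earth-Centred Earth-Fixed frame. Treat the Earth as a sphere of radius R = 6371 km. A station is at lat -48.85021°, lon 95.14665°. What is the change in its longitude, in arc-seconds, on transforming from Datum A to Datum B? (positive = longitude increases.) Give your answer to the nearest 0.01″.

sin φ = -0.752992, cos φ = 0.658030, sin λ = 0.995968, cos λ = -0.089705.
East component: ΔE = −sin λ·ΔX + cos λ·ΔY = −(0.995968)(-579.5) + (-0.089705)(-203.7) = 595.44 m.
1° of latitude spans πR/180 = 111195 m; at latitude φ, 1° of longitude spans that × cos φ = 73169.6 m, so Δλ = 595.44 / 73169.6 × 3600 = 29.296″.

Δλ = 29.30″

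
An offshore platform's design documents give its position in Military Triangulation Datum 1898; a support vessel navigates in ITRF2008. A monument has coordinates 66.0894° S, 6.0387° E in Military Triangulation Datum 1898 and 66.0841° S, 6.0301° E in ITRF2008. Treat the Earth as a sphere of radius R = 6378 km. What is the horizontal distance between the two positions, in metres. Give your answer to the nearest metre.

706 m

Δφ = -66.0841° − -66.0894° = +0.0053°; Δλ = 6.0301° − 6.0387° = -0.0086°.
1° along a meridian = πR/180 = 111317 m.
ΔN = Δφ × 111317 = 590.0 m; ΔE = Δλ × 111317 × cos(-66.0894°) = -0.0086 × 111317 × 0.405311 = -388.0 m.
Distance = √(ΔE² + ΔN²) = √((-388.0)² + 590.0²) = 706.1 m.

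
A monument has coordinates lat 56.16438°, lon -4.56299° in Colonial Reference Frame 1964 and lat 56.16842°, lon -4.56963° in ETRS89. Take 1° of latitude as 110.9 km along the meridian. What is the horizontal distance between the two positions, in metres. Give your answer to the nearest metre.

607 m

Δφ = 56.16842° − 56.16438° = +0.00404°; Δλ = -4.56963° − -4.56299° = -0.00664°.
ΔN = Δφ × 110900 = 448.0 m; ΔE = Δλ × 110900 × cos(56.16438°) = -0.00664 × 110900 × 0.556812 = -410.0 m.
Distance = √(ΔE² + ΔN²) = √((-410.0)² + 448.0²) = 607.3 m.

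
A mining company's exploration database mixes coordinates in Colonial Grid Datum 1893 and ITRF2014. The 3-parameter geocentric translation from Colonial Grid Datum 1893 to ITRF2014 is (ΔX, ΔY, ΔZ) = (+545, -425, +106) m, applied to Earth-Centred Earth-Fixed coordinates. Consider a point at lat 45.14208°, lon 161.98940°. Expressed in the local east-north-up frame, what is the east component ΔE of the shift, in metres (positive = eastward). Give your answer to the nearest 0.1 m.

ΔE = 235.7 m

The local east axis at (φ, λ) is (−sin λ, cos λ, 0), so ΔE = −sin(161.98940°)·545 + cos(161.98940°)·(-425) = 235.66 m.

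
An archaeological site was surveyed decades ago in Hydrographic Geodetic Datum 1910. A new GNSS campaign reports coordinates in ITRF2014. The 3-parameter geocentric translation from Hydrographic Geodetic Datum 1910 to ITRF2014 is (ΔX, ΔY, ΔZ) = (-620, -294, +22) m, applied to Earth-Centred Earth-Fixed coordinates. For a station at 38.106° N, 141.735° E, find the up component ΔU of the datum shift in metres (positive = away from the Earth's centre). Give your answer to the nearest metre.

At φ = 38.106°, λ = 141.735°: sin φ = 0.617118, cos φ = 0.786870, sin λ = 0.619300, cos λ = -0.785155.
ΔU = cos φ cos λ·ΔX + cos φ sin λ·ΔY + sin φ·ΔZ = (0.786870)(-0.785155)(-620) + (0.786870)(0.619300)(-294) + (0.617118)(22) = 253.35 m.

ΔU = 253 m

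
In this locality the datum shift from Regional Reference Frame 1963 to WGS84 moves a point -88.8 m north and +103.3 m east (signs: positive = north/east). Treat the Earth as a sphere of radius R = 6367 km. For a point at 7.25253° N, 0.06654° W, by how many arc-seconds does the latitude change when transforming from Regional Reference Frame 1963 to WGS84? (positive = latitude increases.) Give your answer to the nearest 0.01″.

On a sphere of radius R, 1 rad of latitude = R, so Δφ = ΔN / R = -88.8 / 6367000 = -1.3947e-05 rad = -2.877″.

Δφ = -2.88″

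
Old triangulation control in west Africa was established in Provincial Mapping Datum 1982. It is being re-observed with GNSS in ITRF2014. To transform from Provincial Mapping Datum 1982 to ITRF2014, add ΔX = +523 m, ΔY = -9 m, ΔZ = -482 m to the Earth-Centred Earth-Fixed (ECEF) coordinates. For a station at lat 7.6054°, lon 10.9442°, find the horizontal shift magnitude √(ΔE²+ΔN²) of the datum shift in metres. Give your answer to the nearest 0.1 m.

The local east axis at (φ, λ) is (−sin λ, cos λ, 0), so ΔE = −sin(10.9442°)·523 + cos(10.9442°)·(-9) = -108.13 m.
The local north axis is (−sin φ cos λ, −sin φ sin λ, cos φ), giving ΔN = -67.960 + 0.226 − 477.760 = -545.49 m.
Horizontal magnitude = √(ΔE² + ΔN²) = √((-108.13)² + (-545.49)²) = 556.11 m.

556.1 m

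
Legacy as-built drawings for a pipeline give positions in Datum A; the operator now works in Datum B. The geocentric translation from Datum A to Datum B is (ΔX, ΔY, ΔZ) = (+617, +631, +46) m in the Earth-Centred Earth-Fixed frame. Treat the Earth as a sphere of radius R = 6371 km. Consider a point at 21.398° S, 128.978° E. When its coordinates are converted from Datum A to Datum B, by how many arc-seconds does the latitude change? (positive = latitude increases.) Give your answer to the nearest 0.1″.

sin φ = -0.364844, cos φ = 0.931069, sin λ = 0.777388, cos λ = -0.629022.
North component: ΔN = −sin φ cos λ·ΔX − sin φ sin λ·ΔY + cos φ·ΔZ = −(-0.364844)(-0.629022)(617) − (-0.364844)(0.777388)(631) + (0.931069)(46) = 80.20 m.
1° of latitude spans πR/180 = 111195 m, so Δφ = 80.20 / 111195 × 3600 = 2.596″.

Δφ = 2.6″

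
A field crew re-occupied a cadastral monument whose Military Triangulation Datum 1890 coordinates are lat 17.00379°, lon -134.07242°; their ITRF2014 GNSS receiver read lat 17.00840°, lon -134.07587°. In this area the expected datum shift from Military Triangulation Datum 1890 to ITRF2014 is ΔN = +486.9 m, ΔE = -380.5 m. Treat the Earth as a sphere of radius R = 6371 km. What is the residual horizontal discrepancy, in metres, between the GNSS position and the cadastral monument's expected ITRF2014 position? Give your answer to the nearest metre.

Observed coordinate differences: Δφ = +0.00461°, Δλ = -0.00345°.
Converting to metres (1° lat = 111195 m, cos φ = 0.956285): observed ΔN = 512.6 m, observed ΔE = -366.9 m.
Subtracting the expected shift leaves a residual of 512.6 − (486.9) = 25.7 m north and -366.9 − (-380.5) = 13.6 m east.
Residual distance = √(25.7² + 13.6²) = 29.1 m.

29 m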